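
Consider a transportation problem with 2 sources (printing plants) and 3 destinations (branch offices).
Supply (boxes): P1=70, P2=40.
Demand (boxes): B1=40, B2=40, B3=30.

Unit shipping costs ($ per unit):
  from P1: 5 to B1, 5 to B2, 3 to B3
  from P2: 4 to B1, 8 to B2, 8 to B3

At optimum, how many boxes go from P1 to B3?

Solving gives:
  P1–B2: 40 × $5 = $200
  P1–B3: 30 × $3 = $90
  P2–B1: 40 × $4 = $160
Total cost = $450.
So P1→B3 carries 30 boxes.

30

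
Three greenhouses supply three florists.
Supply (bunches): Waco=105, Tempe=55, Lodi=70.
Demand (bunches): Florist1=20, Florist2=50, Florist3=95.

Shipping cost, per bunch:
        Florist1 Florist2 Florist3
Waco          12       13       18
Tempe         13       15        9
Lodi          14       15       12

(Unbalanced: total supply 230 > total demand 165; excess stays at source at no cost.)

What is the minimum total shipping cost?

1865

An optimal shipping plan:
  Waco–Florist1: 20 × 12 = 240
  Waco–Florist2: 50 × 13 = 650
  Tempe–Florist3: 55 × 9 = 495
  Lodi–Florist3: 40 × 12 = 480
Total = 240 + 650 + 495 + 480 = 1865.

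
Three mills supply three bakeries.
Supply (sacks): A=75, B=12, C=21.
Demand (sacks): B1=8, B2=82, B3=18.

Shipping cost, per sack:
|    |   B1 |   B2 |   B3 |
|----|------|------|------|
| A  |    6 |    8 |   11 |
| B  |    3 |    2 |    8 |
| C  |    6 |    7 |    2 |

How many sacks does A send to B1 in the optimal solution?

The minimum-cost plan:
  A→B1: 8 × 6 = 48
  A→B2: 67 × 8 = 536
  B→B2: 12 × 2 = 24
  C→B2: 3 × 7 = 21
  C→B3: 18 × 2 = 36
Total cost = 665.
So A→B1 carries 8 sacks.

8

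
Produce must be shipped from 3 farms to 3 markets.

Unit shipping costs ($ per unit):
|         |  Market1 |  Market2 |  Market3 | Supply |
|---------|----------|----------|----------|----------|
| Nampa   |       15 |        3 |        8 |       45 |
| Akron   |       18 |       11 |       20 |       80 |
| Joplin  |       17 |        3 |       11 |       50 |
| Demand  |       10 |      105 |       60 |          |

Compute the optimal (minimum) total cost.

1580

Optimal allocation:
  Nampa→Market3: 45 crates
  Akron→Market1: 10 crates
  Akron→Market2: 70 crates
  Joplin→Market2: 35 crates
  Joplin→Market3: 15 crates
Total cost = $1580.
(Supply check: Nampa ships 45; Akron ships 80; Joplin ships 50.)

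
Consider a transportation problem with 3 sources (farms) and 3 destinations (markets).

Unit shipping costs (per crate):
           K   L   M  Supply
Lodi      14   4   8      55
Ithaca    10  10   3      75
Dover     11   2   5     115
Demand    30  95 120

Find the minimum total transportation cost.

An optimal shipping plan:
  Lodi–L: 55 × 4 = 220
  Ithaca–M: 75 × 3 = 225
  Dover–K: 30 × 11 = 330
  Dover–L: 40 × 2 = 80
  Dover–M: 45 × 5 = 225
Total = 220 + 225 + 330 + 80 + 225 = 1080.
(Supply check: Lodi ships 55; Ithaca ships 75; Dover ships 115.)

1080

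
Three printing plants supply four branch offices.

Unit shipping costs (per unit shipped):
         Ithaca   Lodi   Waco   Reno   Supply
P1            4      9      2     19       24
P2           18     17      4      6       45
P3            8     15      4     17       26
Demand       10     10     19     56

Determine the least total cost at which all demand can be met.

Optimal allocation:
  P1→Ithaca: 10 boxes
  P1→Lodi: 10 boxes
  P1→Waco: 4 boxes
  P2→Reno: 45 boxes
  P3→Waco: 15 boxes
  P3→Reno: 11 boxes
Total cost = 655.
(Supply check: P1 ships 24; P2 ships 45; P3 ships 26.)

655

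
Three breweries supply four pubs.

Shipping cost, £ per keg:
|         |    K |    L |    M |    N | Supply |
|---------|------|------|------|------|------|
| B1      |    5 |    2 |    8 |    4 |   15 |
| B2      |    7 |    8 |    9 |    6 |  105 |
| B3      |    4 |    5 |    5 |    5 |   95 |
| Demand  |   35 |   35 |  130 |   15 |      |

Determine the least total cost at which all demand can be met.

1315

An optimal shipping plan:
  B1 to L: 15 kegs
  B2 to K: 35 kegs
  B2 to L: 20 kegs
  B2 to M: 35 kegs
  B2 to N: 15 kegs
  B3 to M: 95 kegs
Total cost = £1315.
(Supply check: B1 ships 15; B2 ships 105; B3 ships 95.)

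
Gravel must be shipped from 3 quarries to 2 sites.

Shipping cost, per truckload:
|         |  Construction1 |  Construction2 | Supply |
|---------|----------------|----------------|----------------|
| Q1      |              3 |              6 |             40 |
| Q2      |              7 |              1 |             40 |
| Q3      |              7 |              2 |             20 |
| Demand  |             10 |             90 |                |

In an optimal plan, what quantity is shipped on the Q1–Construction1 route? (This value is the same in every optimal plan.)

The minimum-cost plan:
  Q1–Construction1: 10 × 3 = 30
  Q1–Construction2: 30 × 6 = 180
  Q2–Construction2: 40 × 1 = 40
  Q3–Construction2: 20 × 2 = 40
Total cost = 290.
So Q1→Construction1 carries 10 truckloads.

10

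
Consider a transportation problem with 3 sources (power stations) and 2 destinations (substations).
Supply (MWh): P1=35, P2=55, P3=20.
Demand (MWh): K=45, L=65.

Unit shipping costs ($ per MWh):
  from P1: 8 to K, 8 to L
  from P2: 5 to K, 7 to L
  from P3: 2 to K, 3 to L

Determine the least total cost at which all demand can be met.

Optimal allocation:
  P1→L: 35 × $8 = $280
  P2→K: 45 × $5 = $225
  P2→L: 10 × $7 = $70
  P3→L: 20 × $3 = $60
Total = 280 + 225 + 70 + 60 = $635.
(Supply check: P1 ships 35; P2 ships 55; P3 ships 20.)

635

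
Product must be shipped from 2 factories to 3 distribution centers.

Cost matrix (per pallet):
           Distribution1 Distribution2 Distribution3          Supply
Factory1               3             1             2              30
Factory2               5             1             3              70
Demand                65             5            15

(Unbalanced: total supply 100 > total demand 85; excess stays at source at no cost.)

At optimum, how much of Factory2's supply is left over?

15

Minimum-cost shipments:
  Factory1->Distribution1: 30 × 3 = 90
  Factory2->Distribution1: 35 × 5 = 175
  Factory2->Distribution2: 5 × 1 = 5
  Factory2->Distribution3: 15 × 3 = 45
Total cost = 315.
Factory2 ships 55 of its 70, leaving 15.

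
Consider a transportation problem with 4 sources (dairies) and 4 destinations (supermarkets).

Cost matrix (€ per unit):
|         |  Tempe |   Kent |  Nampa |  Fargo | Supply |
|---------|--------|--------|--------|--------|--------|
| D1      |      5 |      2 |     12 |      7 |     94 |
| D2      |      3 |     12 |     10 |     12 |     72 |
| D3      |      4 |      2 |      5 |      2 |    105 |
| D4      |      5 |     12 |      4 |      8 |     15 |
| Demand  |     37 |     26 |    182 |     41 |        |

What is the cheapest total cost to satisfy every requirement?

One minimum-cost allocation:
  D1 to Tempe: 27 crates
  D1 to Kent: 26 crates
  D1 to Fargo: 41 crates
  D2 to Tempe: 10 crates
  D2 to Nampa: 62 crates
  D3 to Nampa: 105 crates
  D4 to Nampa: 15 crates
Total cost = €1709.
(Supply check: D1 ships 94; D2 ships 72; D3 ships 105; D4 ships 15.)

1709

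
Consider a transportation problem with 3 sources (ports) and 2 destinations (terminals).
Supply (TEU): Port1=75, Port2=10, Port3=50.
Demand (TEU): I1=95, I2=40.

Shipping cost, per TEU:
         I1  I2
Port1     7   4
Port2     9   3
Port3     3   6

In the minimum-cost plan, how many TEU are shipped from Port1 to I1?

45

Optimal shipments:
  Port1->I1: 45 × 7 = 315
  Port1->I2: 30 × 4 = 120
  Port2->I2: 10 × 3 = 30
  Port3->I1: 50 × 3 = 150
Total cost = 615.
So Port1→I1 carries 45 TEU.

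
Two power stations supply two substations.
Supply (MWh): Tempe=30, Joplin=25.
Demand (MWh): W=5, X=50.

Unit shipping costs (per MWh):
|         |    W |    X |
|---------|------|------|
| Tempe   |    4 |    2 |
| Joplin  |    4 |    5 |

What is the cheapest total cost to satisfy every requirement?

A cheapest plan:
  Tempe→X: 30 MWh
  Joplin→W: 5 MWh
  Joplin→X: 20 MWh
Total cost = 180.
(Supply check: Tempe ships 30; Joplin ships 25.)

180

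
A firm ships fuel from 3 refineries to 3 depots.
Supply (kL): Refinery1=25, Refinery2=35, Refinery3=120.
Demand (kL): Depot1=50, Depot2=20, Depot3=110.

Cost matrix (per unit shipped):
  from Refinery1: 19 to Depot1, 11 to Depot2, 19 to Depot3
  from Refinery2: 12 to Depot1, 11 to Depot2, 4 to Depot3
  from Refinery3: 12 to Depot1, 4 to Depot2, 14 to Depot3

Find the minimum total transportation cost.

Optimal allocation:
  Refinery1->Depot3: 25 kL
  Refinery2->Depot3: 35 kL
  Refinery3->Depot1: 50 kL
  Refinery3->Depot2: 20 kL
  Refinery3->Depot3: 50 kL
Total cost = 1995.
(Supply check: Refinery1 ships 25; Refinery2 ships 35; Refinery3 ships 120.)

1995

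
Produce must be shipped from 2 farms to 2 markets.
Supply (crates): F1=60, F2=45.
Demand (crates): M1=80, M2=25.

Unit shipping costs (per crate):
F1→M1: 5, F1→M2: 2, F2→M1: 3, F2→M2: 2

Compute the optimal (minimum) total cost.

A cheapest plan:
  F1->M1: 35 × 5 = 175
  F1->M2: 25 × 2 = 50
  F2->M1: 45 × 3 = 135
Total = 175 + 50 + 135 = 360.

360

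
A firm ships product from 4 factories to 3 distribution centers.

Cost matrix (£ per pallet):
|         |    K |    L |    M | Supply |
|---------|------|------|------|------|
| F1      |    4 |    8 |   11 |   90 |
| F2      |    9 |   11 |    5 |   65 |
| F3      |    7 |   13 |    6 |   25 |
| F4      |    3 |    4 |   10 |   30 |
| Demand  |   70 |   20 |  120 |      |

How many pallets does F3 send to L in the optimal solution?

Solving gives:
  F1–K: 60 × £4 = £240
  F1–M: 30 × £11 = £330
  F2–M: 65 × £5 = £325
  F3–M: 25 × £6 = £150
  F4–K: 10 × £3 = £30
  F4–L: 20 × £4 = £80
Total cost = £1155.
The route F3→L is not used.

0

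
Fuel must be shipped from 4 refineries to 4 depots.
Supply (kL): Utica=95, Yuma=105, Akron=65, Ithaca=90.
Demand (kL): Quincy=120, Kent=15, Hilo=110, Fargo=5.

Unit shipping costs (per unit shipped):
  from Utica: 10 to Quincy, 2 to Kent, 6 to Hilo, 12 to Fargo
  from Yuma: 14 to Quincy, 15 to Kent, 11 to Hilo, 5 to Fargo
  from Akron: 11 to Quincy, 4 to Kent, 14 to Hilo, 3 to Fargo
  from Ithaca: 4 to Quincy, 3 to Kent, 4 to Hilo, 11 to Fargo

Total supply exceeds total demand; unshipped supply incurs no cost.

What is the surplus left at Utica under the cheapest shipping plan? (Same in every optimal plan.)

An optimal plan:
  Utica–Hilo: 95 × 6 = 570
  Yuma–Hilo: 15 × 11 = 165
  Akron–Quincy: 30 × 11 = 330
  Akron–Kent: 15 × 4 = 60
  Akron–Fargo: 5 × 3 = 15
  Ithaca–Quincy: 90 × 4 = 360
Total cost = 1500.
Utica ships 95 of its 95, leaving 0.

0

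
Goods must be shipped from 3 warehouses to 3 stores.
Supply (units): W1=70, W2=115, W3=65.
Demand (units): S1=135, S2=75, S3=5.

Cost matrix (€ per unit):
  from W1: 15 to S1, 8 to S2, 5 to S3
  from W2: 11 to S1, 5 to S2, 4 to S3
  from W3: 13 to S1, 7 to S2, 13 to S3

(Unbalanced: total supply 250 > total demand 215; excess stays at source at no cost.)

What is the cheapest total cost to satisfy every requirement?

2105

One minimum-cost allocation:
  W1 to S2: 30 × €8 = €240
  W1 to S3: 5 × €5 = €25
  W2 to S1: 70 × €11 = €770
  W2 to S2: 45 × €5 = €225
  W3 to S1: 65 × €13 = €845
Total = 240 + 25 + 770 + 225 + 845 = €2105.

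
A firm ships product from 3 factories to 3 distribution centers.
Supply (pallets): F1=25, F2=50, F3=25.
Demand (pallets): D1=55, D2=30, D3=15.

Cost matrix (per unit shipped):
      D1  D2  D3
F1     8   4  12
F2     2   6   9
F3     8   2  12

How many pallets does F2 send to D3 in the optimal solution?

Optimal shipments:
  F1–D1: 5 × 8 = 40
  F1–D2: 5 × 4 = 20
  F1–D3: 15 × 12 = 180
  F2–D1: 50 × 2 = 100
  F3–D2: 25 × 2 = 50
Total cost = 390.
The route F2→D3 is not used.

0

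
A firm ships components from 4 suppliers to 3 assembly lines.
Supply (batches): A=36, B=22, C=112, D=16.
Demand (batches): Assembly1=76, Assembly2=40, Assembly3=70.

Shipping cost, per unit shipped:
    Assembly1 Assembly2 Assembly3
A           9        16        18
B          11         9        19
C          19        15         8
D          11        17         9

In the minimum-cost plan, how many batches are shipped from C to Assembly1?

2

Optimal shipments:
  A–Assembly1: 36 × 9 = 324
  B–Assembly1: 22 × 11 = 242
  C–Assembly1: 2 × 19 = 38
  C–Assembly2: 40 × 15 = 600
  C–Assembly3: 70 × 8 = 560
  D–Assembly1: 16 × 11 = 176
Total cost = 1940.
So C→Assembly1 carries 2 batches.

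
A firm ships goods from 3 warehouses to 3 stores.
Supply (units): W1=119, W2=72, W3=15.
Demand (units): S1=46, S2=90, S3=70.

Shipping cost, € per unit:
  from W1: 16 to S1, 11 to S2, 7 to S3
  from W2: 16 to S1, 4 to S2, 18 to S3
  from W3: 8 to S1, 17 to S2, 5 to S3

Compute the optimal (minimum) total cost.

1592

Optimal allocation:
  W1->S1: 31 × €16 = €496
  W1->S2: 18 × €11 = €198
  W1->S3: 70 × €7 = €490
  W2->S2: 72 × €4 = €288
  W3->S1: 15 × €8 = €120
Total = 496 + 198 + 490 + 288 + 120 = €1592.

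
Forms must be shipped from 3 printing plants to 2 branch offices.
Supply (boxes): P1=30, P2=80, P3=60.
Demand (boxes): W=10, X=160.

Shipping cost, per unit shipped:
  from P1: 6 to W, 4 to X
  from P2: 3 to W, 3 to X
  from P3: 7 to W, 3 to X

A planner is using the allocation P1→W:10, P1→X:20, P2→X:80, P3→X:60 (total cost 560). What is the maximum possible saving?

Current plan cost = 10·6 + 20·4 + 80·3 + 60·3 = 560.
Optimal plan:
  P1->X: 30 × 4 = 120
  P2->W: 10 × 3 = 30
  P2->X: 70 × 3 = 210
  P3->X: 60 × 3 = 180
Optimal cost = 540.
Saving = 560 − 540 = 20.

20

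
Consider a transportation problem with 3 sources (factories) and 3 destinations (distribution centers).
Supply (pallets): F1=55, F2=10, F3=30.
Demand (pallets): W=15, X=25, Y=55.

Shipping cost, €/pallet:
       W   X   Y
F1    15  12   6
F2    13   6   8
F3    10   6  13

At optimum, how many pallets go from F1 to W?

Solving gives:
  F1->Y: 55 pallets
  F2->X: 10 pallets
  F3->W: 15 pallets
  F3->X: 15 pallets
Total cost = €630.
The route F1→W is not used.

0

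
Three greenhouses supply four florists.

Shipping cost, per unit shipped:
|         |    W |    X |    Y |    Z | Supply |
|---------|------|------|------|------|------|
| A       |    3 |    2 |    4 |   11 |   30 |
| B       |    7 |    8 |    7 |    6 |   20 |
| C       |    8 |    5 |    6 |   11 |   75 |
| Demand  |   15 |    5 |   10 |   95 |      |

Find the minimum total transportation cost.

A cheapest plan:
  A->W: 15 bunches
  A->X: 5 bunches
  A->Y: 10 bunches
  B->Z: 20 bunches
  C->Z: 75 bunches
Total cost = 1040.

1040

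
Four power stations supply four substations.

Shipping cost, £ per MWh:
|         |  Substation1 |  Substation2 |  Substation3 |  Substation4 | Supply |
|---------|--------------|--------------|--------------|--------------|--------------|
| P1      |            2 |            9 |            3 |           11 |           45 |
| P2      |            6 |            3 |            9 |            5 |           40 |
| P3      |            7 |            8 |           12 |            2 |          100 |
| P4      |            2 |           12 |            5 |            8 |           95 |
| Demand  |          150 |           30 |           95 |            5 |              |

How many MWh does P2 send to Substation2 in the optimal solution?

30

Solving gives:
  P1 to Substation3: 45 × £3 = £135
  P2 to Substation1: 10 × £6 = £60
  P2 to Substation2: 30 × £3 = £90
  P3 to Substation1: 95 × £7 = £665
  P3 to Substation4: 5 × £2 = £10
  P4 to Substation1: 45 × £2 = £90
  P4 to Substation3: 50 × £5 = £250
Total cost = £1300.
So P2→Substation2 carries 30 MWh.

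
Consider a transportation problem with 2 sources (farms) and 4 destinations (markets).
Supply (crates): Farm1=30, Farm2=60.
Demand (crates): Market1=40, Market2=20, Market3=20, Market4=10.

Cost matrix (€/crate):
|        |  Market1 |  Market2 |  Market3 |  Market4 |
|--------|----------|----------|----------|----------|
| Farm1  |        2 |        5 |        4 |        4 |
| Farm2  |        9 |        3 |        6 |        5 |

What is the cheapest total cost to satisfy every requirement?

380

A cheapest plan:
  Farm1→Market1: 30 × €2 = €60
  Farm2→Market1: 10 × €9 = €90
  Farm2→Market2: 20 × €3 = €60
  Farm2→Market3: 20 × €6 = €120
  Farm2→Market4: 10 × €5 = €50
Total = 60 + 90 + 60 + 120 + 50 = €380.
(Supply check: Farm1 ships 30; Farm2 ships 60.)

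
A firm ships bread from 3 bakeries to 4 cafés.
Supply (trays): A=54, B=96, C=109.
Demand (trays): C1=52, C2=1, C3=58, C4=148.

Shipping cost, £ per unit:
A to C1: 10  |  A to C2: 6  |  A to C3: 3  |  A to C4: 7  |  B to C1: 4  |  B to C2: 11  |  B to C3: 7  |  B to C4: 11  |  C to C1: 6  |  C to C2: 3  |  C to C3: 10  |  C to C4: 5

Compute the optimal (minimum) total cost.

Optimal allocation:
  A->C3: 14 × £3 = £42
  A->C4: 40 × £7 = £280
  B->C1: 52 × £4 = £208
  B->C3: 44 × £7 = £308
  C->C2: 1 × £3 = £3
  C->C4: 108 × £5 = £540
Total = 42 + 280 + 208 + 308 + 3 + 540 = £1381.

1381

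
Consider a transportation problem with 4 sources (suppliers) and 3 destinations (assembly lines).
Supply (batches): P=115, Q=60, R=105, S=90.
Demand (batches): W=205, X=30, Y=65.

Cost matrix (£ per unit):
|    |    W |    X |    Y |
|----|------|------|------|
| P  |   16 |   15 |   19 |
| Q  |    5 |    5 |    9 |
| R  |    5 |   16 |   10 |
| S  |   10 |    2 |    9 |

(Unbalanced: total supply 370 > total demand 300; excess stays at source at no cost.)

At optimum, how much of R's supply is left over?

0

Minimum-cost shipments:
  P–W: 40 batches
  P–Y: 5 batches
  Q–W: 60 batches
  R–W: 105 batches
  S–X: 30 batches
  S–Y: 60 batches
Total cost = £2160.
R ships 105 of its 105, leaving 0.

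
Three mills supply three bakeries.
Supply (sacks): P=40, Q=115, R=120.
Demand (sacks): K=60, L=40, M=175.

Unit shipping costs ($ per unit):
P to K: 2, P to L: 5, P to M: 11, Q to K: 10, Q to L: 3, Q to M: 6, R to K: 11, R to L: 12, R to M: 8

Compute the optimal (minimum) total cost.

Optimal allocation:
  P->K: 40 × $2 = $80
  Q->L: 40 × $3 = $120
  Q->M: 75 × $6 = $450
  R->K: 20 × $11 = $220
  R->M: 100 × $8 = $800
Total = 80 + 120 + 450 + 220 + 800 = $1670.

1670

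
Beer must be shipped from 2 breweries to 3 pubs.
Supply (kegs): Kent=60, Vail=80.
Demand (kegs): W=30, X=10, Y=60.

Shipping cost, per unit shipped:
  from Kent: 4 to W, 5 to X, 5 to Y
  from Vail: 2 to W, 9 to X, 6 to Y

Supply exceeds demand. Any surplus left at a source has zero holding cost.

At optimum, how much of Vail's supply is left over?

40

Minimum-cost shipments:
  Kent->X: 10 × 5 = 50
  Kent->Y: 50 × 5 = 250
  Vail->W: 30 × 2 = 60
  Vail->Y: 10 × 6 = 60
Total cost = 420.
Vail ships 40 of its 80, leaving 40.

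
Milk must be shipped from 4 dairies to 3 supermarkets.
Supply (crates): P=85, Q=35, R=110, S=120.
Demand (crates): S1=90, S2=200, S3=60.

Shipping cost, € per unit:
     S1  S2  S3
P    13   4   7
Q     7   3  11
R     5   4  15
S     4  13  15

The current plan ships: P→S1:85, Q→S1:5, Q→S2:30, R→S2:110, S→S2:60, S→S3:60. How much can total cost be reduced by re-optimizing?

Current plan cost = 85·13 + 5·7 + 30·3 + 110·4 + 60·13 + 60·15 = €3350.
Optimal plan:
  P–S2: 55 crates
  P–S3: 30 crates
  Q–S2: 35 crates
  R–S2: 110 crates
  S–S1: 90 crates
  S–S3: 30 crates
Optimal cost = €1785.
Saving = 3350 − 1785 = €1565.

1565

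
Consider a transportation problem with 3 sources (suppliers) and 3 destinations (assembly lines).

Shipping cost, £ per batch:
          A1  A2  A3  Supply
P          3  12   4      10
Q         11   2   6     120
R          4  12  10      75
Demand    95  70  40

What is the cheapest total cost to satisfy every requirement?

820

One minimum-cost allocation:
  P–A1: 10 × £3 = £30
  Q–A1: 10 × £11 = £110
  Q–A2: 70 × £2 = £140
  Q–A3: 40 × £6 = £240
  R–A1: 75 × £4 = £300
Total = 30 + 110 + 140 + 240 + 300 = £820.
(Supply check: P ships 10; Q ships 120; R ships 75.)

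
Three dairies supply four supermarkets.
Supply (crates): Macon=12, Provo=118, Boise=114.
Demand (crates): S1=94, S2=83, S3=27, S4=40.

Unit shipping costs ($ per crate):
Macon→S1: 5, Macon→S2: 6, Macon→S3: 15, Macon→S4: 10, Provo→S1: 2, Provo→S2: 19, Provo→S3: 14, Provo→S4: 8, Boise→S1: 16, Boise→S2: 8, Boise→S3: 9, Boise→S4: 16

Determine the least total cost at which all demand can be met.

A cheapest plan:
  Macon→S4: 12 × $10 = $120
  Provo→S1: 94 × $2 = $188
  Provo→S4: 24 × $8 = $192
  Boise→S2: 83 × $8 = $664
  Boise→S3: 27 × $9 = $243
  Boise→S4: 4 × $16 = $64
Total = 120 + 188 + 192 + 664 + 243 + 64 = $1471.

1471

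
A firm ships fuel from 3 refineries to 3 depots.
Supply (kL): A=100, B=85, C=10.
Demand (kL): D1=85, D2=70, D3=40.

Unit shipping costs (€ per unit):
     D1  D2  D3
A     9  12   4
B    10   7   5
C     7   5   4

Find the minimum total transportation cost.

A cheapest plan:
  A–D1: 60 × €9 = €540
  A–D3: 40 × €4 = €160
  B–D1: 15 × €10 = €150
  B–D2: 70 × €7 = €490
  C–D1: 10 × €7 = €70
Total = 540 + 160 + 150 + 490 + 70 = €1410.

1410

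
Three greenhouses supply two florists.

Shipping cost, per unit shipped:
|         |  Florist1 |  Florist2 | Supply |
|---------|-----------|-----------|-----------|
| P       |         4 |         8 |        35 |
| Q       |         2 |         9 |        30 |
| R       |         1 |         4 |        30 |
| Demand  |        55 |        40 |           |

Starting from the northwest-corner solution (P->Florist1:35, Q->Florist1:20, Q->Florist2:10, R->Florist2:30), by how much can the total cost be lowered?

Current plan cost = 35·4 + 20·2 + 10·9 + 30·4 = 390.
Optimal plan:
  P→Florist1: 25 × 4 = 100
  P→Florist2: 10 × 8 = 80
  Q→Florist1: 30 × 2 = 60
  R→Florist2: 30 × 4 = 120
Optimal cost = 360.
Saving = 390 − 360 = 30.

30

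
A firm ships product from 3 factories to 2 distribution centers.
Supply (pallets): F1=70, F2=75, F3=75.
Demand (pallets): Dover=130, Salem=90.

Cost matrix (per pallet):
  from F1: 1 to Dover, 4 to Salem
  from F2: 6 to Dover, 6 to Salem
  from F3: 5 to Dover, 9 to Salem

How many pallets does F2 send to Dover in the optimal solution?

Optimal shipments:
  F1→Dover: 55 × 1 = 55
  F1→Salem: 15 × 4 = 60
  F2→Salem: 75 × 6 = 450
  F3→Dover: 75 × 5 = 375
Total cost = 940.
The route F2→Dover is not used.

0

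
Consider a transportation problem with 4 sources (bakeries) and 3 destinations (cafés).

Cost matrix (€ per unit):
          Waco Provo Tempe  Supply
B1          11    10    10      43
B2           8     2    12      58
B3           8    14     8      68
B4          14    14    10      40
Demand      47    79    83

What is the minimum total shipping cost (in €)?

1490

An optimal shipping plan:
  B1 to Provo: 21 trays
  B1 to Tempe: 22 trays
  B2 to Provo: 58 trays
  B3 to Waco: 47 trays
  B3 to Tempe: 21 trays
  B4 to Tempe: 40 trays
Total cost = €1490.
(Supply check: B1 ships 43; B2 ships 58; B3 ships 68; B4 ships 40.)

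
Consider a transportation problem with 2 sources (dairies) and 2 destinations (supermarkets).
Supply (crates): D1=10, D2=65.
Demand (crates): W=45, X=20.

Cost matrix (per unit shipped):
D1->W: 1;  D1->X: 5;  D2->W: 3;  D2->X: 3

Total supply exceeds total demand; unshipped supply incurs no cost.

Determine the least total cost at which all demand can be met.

A cheapest plan:
  D1 to W: 10 × 1 = 10
  D2 to W: 35 × 3 = 105
  D2 to X: 20 × 3 = 60
Total = 10 + 105 + 60 = 175.
(Supply check: D1 ships 10; D2 ships 55.)

175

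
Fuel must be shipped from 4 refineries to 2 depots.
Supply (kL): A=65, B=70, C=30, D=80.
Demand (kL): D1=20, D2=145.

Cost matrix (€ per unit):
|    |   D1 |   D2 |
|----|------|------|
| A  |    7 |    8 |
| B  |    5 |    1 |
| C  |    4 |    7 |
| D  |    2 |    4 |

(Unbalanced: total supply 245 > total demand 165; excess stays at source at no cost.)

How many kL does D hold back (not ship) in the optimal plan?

An optimal plan:
  B→D2: 70 × €1 = €70
  C→D1: 15 × €4 = €60
  D→D1: 5 × €2 = €10
  D→D2: 75 × €4 = €300
Total cost = €440.
D ships 80 of its 80, leaving 0.

0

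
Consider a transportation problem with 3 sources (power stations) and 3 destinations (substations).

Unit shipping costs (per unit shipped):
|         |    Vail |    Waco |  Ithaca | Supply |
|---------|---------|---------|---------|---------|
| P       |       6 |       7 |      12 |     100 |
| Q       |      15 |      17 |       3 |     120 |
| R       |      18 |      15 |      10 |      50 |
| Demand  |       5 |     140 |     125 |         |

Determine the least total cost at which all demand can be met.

An optimal shipping plan:
  P to Vail: 5 × 6 = 30
  P to Waco: 95 × 7 = 665
  Q to Ithaca: 120 × 3 = 360
  R to Waco: 45 × 15 = 675
  R to Ithaca: 5 × 10 = 50
Total = 30 + 665 + 360 + 675 + 50 = 1780.
(Supply check: P ships 100; Q ships 120; R ships 50.)

1780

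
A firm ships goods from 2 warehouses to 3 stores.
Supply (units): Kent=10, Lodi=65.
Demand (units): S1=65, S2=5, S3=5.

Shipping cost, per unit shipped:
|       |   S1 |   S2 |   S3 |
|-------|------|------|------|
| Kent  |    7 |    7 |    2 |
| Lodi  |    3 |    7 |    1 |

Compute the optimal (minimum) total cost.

An optimal shipping plan:
  Kent to S2: 5 × 7 = 35
  Kent to S3: 5 × 2 = 10
  Lodi to S1: 65 × 3 = 195
Total = 35 + 10 + 195 = 240.
(Supply check: Kent ships 10; Lodi ships 65.)

240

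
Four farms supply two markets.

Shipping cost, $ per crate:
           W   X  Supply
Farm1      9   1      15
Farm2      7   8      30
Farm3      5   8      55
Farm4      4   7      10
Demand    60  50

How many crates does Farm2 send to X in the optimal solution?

30

The minimum-cost plan:
  Farm1–X: 15 × $1 = $15
  Farm2–X: 30 × $8 = $240
  Farm3–W: 50 × $5 = $250
  Farm3–X: 5 × $8 = $40
  Farm4–W: 10 × $4 = $40
Total cost = $585.
So Farm2→X carries 30 crates.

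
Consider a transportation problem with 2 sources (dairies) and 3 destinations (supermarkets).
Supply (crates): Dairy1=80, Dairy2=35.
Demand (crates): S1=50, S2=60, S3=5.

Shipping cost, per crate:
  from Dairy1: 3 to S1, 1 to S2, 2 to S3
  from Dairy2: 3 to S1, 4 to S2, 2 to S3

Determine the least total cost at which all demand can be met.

220

A cheapest plan:
  Dairy1 to S1: 15 × 3 = 45
  Dairy1 to S2: 60 × 1 = 60
  Dairy1 to S3: 5 × 2 = 10
  Dairy2 to S1: 35 × 3 = 105
Total = 45 + 60 + 10 + 105 = 220.
(Supply check: Dairy1 ships 80; Dairy2 ships 35.)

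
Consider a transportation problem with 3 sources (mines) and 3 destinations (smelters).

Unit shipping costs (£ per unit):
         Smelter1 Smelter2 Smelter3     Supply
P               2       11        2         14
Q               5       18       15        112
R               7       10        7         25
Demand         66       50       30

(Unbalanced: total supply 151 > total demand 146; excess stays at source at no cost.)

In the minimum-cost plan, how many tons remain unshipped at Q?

Minimum-cost shipments:
  P to Smelter3: 14 × £2 = £28
  Q to Smelter1: 66 × £5 = £330
  Q to Smelter2: 41 × £18 = £738
  R to Smelter2: 9 × £10 = £90
  R to Smelter3: 16 × £7 = £112
Total cost = £1298.
Q ships 107 of its 112, leaving 5.

5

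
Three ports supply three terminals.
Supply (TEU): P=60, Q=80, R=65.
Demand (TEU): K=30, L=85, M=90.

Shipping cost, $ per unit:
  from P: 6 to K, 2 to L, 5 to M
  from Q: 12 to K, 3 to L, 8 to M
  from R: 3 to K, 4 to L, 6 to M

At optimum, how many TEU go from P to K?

0

Optimal shipments:
  P->L: 5 × $2 = $10
  P->M: 55 × $5 = $275
  Q->L: 80 × $3 = $240
  R->K: 30 × $3 = $90
  R->M: 35 × $6 = $210
Total cost = $825.
The route P→K is not used.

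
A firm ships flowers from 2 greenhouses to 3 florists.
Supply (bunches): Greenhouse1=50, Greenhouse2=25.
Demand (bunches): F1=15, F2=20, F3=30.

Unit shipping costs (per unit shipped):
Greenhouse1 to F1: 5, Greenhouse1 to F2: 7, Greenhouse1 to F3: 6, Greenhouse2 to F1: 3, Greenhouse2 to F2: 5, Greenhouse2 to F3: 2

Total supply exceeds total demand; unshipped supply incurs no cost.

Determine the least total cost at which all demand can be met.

295

A cheapest plan:
  Greenhouse1→F1: 15 × 5 = 75
  Greenhouse1→F2: 20 × 7 = 140
  Greenhouse1→F3: 5 × 6 = 30
  Greenhouse2→F3: 25 × 2 = 50
Total = 75 + 140 + 30 + 50 = 295.
(Supply check: Greenhouse1 ships 40; Greenhouse2 ships 25.)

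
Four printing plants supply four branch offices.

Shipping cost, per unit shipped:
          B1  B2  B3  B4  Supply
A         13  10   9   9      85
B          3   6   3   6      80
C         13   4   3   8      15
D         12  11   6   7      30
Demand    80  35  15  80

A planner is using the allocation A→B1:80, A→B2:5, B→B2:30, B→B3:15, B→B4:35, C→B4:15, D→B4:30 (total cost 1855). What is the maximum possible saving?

Current plan cost = 80·13 + 5·10 + 30·6 + 15·3 + 35·6 + 15·8 + 30·7 = 1855.
Optimal plan:
  A→B2: 20 × 10 = 200
  A→B4: 65 × 9 = 585
  B→B1: 80 × 3 = 240
  C→B2: 15 × 4 = 60
  D→B3: 15 × 6 = 90
  D→B4: 15 × 7 = 105
Optimal cost = 1280.
Saving = 1855 − 1280 = 575.

575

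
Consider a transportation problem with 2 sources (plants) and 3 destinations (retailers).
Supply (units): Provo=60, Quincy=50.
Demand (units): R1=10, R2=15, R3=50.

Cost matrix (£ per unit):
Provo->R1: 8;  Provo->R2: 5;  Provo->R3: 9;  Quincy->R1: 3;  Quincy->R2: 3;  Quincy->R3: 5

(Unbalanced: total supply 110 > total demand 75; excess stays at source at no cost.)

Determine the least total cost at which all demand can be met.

395

An optimal shipping plan:
  Provo to R2: 15 × £5 = £75
  Provo to R3: 10 × £9 = £90
  Quincy to R1: 10 × £3 = £30
  Quincy to R3: 40 × £5 = £200
Total = 75 + 90 + 30 + 200 = £395.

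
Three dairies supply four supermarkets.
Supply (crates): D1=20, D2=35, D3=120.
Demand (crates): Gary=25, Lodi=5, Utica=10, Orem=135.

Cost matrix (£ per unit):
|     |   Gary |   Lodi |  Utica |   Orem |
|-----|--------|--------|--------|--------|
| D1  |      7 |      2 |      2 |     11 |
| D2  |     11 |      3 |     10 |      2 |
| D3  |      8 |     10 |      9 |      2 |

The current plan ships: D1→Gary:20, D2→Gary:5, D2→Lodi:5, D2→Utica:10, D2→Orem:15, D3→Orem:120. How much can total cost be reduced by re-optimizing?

85

Current plan cost = 20·7 + 5·11 + 5·3 + 10·10 + 15·2 + 120·2 = £580.
Optimal plan:
  D1->Gary: 5 crates
  D1->Lodi: 5 crates
  D1->Utica: 10 crates
  D2->Orem: 35 crates
  D3->Gary: 20 crates
  D3->Orem: 100 crates
Optimal cost = £495.
Saving = 580 − 495 = £85.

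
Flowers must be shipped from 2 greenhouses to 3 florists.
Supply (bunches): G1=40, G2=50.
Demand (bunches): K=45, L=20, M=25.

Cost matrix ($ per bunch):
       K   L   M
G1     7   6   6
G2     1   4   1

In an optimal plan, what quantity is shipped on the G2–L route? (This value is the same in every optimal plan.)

0

Optimal shipments:
  G1->L: 20 bunches
  G1->M: 20 bunches
  G2->K: 45 bunches
  G2->M: 5 bunches
Total cost = $290.
The route G2→L is not used.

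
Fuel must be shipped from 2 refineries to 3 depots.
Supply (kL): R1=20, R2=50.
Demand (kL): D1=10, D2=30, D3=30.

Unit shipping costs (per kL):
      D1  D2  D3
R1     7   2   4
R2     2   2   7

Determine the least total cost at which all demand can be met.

A cheapest plan:
  R1→D3: 20 × 4 = 80
  R2→D1: 10 × 2 = 20
  R2→D2: 30 × 2 = 60
  R2→D3: 10 × 7 = 70
Total = 80 + 20 + 60 + 70 = 230.
(Supply check: R1 ships 20; R2 ships 50.)

230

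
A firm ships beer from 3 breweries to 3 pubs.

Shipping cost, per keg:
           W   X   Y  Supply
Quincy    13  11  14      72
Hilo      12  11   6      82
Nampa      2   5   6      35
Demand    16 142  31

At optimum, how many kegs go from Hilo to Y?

31

Optimal shipments:
  Quincy→X: 72 × 11 = 792
  Hilo→X: 51 × 11 = 561
  Hilo→Y: 31 × 6 = 186
  Nampa→W: 16 × 2 = 32
  Nampa→X: 19 × 5 = 95
Total cost = 1666.
So Hilo→Y carries 31 kegs.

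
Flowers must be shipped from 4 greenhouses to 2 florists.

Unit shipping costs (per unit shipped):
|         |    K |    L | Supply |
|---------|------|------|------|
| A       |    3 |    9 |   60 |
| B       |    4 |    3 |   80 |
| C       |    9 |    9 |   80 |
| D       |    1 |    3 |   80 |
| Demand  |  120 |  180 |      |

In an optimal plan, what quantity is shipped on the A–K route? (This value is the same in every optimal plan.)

60

The minimum-cost plan:
  A->K: 60 × 3 = 180
  B->L: 80 × 3 = 240
  C->L: 80 × 9 = 720
  D->K: 60 × 1 = 60
  D->L: 20 × 3 = 60
Total cost = 1260.
So A→K carries 60 bunches.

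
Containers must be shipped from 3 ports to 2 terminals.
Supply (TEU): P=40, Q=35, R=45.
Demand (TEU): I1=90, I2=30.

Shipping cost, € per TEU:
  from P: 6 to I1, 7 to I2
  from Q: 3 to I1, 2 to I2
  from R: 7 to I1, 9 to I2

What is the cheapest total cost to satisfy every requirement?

Optimal allocation:
  P->I1: 40 × €6 = €240
  Q->I1: 5 × €3 = €15
  Q->I2: 30 × €2 = €60
  R->I1: 45 × €7 = €315
Total = 240 + 15 + 60 + 315 = €630.
(Supply check: P ships 40; Q ships 35; R ships 45.)

630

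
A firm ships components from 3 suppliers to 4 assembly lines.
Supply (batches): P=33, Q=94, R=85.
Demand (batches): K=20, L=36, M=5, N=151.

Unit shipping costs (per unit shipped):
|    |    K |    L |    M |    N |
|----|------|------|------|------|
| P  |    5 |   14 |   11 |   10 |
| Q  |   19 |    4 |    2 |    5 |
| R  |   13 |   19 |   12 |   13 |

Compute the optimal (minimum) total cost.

Optimal allocation:
  P→K: 20 batches
  P→N: 13 batches
  Q→L: 36 batches
  Q→M: 5 batches
  Q→N: 53 batches
  R→N: 85 batches
Total cost = 1754.

1754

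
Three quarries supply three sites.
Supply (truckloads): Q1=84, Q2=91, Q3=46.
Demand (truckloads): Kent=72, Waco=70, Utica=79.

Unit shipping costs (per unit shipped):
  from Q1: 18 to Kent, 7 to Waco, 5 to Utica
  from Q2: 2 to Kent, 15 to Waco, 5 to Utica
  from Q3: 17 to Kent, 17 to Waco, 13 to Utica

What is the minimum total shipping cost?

1397

An optimal shipping plan:
  Q1–Waco: 70 × 7 = 490
  Q1–Utica: 14 × 5 = 70
  Q2–Kent: 72 × 2 = 144
  Q2–Utica: 19 × 5 = 95
  Q3–Utica: 46 × 13 = 598
Total = 490 + 70 + 144 + 95 + 598 = 1397.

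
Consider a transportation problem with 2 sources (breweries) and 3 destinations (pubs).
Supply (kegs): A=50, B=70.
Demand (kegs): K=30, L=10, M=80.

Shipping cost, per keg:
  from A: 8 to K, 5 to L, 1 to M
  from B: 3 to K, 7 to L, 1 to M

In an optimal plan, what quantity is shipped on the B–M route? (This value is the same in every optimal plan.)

40

The minimum-cost plan:
  A→L: 10 × 5 = 50
  A→M: 40 × 1 = 40
  B→K: 30 × 3 = 90
  B→M: 40 × 1 = 40
Total cost = 220.
So B→M carries 40 kegs.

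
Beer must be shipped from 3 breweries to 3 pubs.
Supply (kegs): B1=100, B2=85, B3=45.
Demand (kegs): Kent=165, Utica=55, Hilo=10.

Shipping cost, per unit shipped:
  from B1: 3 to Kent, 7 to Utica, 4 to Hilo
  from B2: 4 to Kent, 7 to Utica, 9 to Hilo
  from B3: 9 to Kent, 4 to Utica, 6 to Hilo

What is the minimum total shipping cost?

Optimal allocation:
  B1–Kent: 90 kegs
  B1–Hilo: 10 kegs
  B2–Kent: 75 kegs
  B2–Utica: 10 kegs
  B3–Utica: 45 kegs
Total cost = 860.
(Supply check: B1 ships 100; B2 ships 85; B3 ships 45.)

860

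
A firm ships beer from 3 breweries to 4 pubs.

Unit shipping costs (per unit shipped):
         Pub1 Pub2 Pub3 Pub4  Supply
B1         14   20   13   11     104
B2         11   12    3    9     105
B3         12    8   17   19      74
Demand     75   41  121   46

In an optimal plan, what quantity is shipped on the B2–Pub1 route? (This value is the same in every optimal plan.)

Solving gives:
  B1→Pub1: 42 kegs
  B1→Pub3: 16 kegs
  B1→Pub4: 46 kegs
  B2→Pub3: 105 kegs
  B3→Pub1: 33 kegs
  B3→Pub2: 41 kegs
Total cost = 2341.
The route B2→Pub1 is not used.

0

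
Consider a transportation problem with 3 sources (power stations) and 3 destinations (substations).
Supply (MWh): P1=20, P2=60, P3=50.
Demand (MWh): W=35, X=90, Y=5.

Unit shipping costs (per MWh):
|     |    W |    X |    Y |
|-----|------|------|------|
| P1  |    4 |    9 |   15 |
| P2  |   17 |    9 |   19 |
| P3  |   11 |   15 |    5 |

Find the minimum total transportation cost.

1260

An optimal shipping plan:
  P1→W: 20 × 4 = 80
  P2→X: 60 × 9 = 540
  P3→W: 15 × 11 = 165
  P3→X: 30 × 15 = 450
  P3→Y: 5 × 5 = 25
Total = 80 + 540 + 165 + 450 + 25 = 1260.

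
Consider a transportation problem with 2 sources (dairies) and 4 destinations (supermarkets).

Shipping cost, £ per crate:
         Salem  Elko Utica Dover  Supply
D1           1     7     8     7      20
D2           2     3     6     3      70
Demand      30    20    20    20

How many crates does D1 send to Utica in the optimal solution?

Optimal shipments:
  D1→Salem: 20 × £1 = £20
  D2→Salem: 10 × £2 = £20
  D2→Elko: 20 × £3 = £60
  D2→Utica: 20 × £6 = £120
  D2→Dover: 20 × £3 = £60
Total cost = £280.
The route D1→Utica is not used.

0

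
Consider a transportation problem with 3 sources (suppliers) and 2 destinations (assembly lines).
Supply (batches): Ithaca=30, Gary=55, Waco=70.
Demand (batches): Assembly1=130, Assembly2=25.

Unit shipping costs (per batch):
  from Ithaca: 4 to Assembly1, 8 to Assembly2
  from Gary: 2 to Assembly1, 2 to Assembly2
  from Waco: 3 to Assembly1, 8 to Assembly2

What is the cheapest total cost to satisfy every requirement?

440

Optimal allocation:
  Ithaca→Assembly1: 30 × 4 = 120
  Gary→Assembly1: 30 × 2 = 60
  Gary→Assembly2: 25 × 2 = 50
  Waco→Assembly1: 70 × 3 = 210
Total = 120 + 60 + 50 + 210 = 440.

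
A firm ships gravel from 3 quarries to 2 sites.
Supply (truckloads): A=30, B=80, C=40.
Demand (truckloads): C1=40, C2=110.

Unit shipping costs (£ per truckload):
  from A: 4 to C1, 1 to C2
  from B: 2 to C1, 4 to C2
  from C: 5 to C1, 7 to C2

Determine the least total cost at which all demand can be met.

550

A cheapest plan:
  A→C2: 30 × £1 = £30
  B→C1: 40 × £2 = £80
  B→C2: 40 × £4 = £160
  C→C2: 40 × £7 = £280
Total = 30 + 80 + 160 + 280 = £550.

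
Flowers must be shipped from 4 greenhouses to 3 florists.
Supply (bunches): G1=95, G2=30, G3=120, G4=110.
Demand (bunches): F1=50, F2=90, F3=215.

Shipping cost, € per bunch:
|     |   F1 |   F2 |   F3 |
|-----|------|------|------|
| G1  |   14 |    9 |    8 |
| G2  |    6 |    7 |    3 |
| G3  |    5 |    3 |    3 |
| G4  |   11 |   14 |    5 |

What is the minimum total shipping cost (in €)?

1880

One minimum-cost allocation:
  G1→F2: 20 × €9 = €180
  G1→F3: 75 × €8 = €600
  G2→F3: 30 × €3 = €90
  G3→F1: 50 × €5 = €250
  G3→F2: 70 × €3 = €210
  G4→F3: 110 × €5 = €550
Total = 180 + 600 + 90 + 250 + 210 + 550 = €1880.
(Supply check: G1 ships 95; G2 ships 30; G3 ships 120; G4 ships 110.)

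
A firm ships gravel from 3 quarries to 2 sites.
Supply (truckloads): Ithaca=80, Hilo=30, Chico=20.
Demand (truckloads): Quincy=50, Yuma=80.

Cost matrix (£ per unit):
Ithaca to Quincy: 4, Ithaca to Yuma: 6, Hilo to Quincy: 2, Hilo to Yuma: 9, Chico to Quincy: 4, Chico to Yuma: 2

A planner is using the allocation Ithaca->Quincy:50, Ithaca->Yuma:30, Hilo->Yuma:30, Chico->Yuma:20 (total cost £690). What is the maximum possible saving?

150

Current plan cost = 50·4 + 30·6 + 30·9 + 20·2 = £690.
Optimal plan:
  Ithaca→Quincy: 20 × £4 = £80
  Ithaca→Yuma: 60 × £6 = £360
  Hilo→Quincy: 30 × £2 = £60
  Chico→Yuma: 20 × £2 = £40
Optimal cost = £540.
Saving = 690 − 540 = £150.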